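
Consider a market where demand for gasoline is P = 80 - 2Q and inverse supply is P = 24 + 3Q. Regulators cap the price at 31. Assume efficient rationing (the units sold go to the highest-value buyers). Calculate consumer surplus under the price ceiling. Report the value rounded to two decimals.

Free-market equilibrium: 80 - 2Q = 24 + 3Q gives Q* = 11.2, P* = 57.6.
At P = 31, sellers supply (31 - 24)/3 = 2.3333 while buyers want more, so the quantity traded is 2.3333 at price 31.
The demand price at Q = 2.3333 is 75.3333. CS is the trapezoid between demand and 31 over [0, 2.3333]: (1/2)[(80 - 31) + (75.3333 - 31)](2.3333) = 108.8889.

108.89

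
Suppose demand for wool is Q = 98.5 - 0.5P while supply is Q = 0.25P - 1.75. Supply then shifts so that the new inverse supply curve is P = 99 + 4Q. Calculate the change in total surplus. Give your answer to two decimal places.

-2208.00

Rewriting demand in inverse form: P = 197 - 2Q.
Rewriting supply in inverse form: P = 7 + 4Q.
Initial equilibrium: Q_0 = 31.6667, P_0 = 133.6667; CS_0 = (1/2)(31.6667)(63.3333) = 1002.7778, PS_0 = (1/2)(31.6667)(126.6667) = 2005.5556.
New equilibrium: 197 - 2Q = 99 + 4Q gives Q_1 = 16.3333, P_1 = 164.3333; CS_1 = 266.7778, PS_1 = 533.5556.
Change in total surplus = (266.7778 + 533.5556) - (1002.7778 + 2005.5556) = -2208.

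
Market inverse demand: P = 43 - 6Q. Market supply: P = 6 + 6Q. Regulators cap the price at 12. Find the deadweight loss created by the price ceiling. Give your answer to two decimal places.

26.04

Free-market equilibrium: 43 - 6Q = 6 + 6Q gives Q* = 3.0833, P* = 24.5.
At P = 12, sellers supply (12 - 6)/6 = 1 while buyers want more, so the quantity traded is 1 at price 12.
At Q = 1 the demand price is 37 and the supply price is 12. Deadweight loss is the triangle between the curves from 1 to 3.0833: (1/2)(37 - 12)(3.0833 - 1) = 26.0417.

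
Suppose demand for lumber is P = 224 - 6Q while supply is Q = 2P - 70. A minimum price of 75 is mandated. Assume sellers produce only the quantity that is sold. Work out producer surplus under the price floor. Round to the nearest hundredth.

839.16

Rewriting supply in inverse form: P = 35 + 0.5Q.
Without the control, 224 - 6Q = 35 + 0.5Q so Q* = 29.0769 and P* = 49.5385.
At P = 75, buyers demand (224 - 75)/6 = 24.8333 while sellers would supply more, so the quantity traded is 24.8333 at price 75.
The supply price at Q = 24.8333 is 47.4167. PS is the trapezoid between 75 and supply over [0, 24.8333]: (1/2)[(75 - 35) + (75 - 47.4167)](24.8333) = 839.1597.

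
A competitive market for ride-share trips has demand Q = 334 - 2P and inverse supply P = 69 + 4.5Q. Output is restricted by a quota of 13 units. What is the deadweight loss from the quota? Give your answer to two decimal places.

108.90

Rewriting demand in inverse form: P = 167 - 0.5Q.
Without the quota, 167 - 0.5Q = 69 + 4.5Q gives Q* = 19.6.
At Q = 13 the demand price is 167 - 0.5(13) = 160.5 and the supply price is 69 + 4.5(13) = 127.5.
Deadweight loss is the triangle between the curves from 13 to 19.6: (1/2)(160.5 - 127.5)(19.6 - 13) = 108.9.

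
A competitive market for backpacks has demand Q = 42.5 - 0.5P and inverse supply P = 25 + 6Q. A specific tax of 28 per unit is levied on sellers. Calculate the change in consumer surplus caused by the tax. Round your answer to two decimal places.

Rewriting demand in inverse form: P = 85 - 2Q.
Pre-tax equilibrium: 85 - 2Q = 25 + 6Q gives Q* = 7.5, P* = 70.
With the tax, sellers need 28 more per unit: 85 - 2Q = 25 + 6Q + 28, so Q_t = 4. Buyers pay P_b = 77; sellers receive P_s = P_b - 28 = 49.
Consumers lose the trapezoid between P* and P_b out to Q_t plus the triangle from Q_t to Q*: change in CS = 16 - 56.25 = -40.25.

-40.25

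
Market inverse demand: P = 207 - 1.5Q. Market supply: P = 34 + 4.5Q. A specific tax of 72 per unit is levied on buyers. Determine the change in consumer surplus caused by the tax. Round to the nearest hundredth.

-411.00

Pre-tax equilibrium: 207 - 1.5Q = 34 + 4.5Q gives Q* = 28.8333, P* = 163.75.
A tax on buyers shifts demand down by 72: (207 - 72) - 1.5Q = 34 + 4.5Q, so Q_t = 16.8333. Buyers pay P_b = 181.75; sellers receive P_s = P_b - 72 = 109.75.
CS falls from (1/2)(28.8333)(43.25) = 623.5208 to (1/2)(16.8333)(25.25) = 212.5208, a change of -411.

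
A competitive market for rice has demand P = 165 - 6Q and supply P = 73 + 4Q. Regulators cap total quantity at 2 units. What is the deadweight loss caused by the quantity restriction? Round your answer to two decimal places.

Without the quota, 165 - 6Q = 73 + 4Q gives Q* = 9.2.
At Q = 2 the demand price is 165 - 6(2) = 153 and the supply price is 73 + 4(2) = 81.
DWL = (1/2)(gap between curves at 2) x (Q* - 2) = (1/2)(72)(7.2) = 259.2.

259.20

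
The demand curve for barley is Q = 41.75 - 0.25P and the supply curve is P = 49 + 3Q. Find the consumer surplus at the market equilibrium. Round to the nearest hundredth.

Rewriting demand in inverse form: P = 167 - 4Q.
Set 167 - 4Q = 49 + 3Q, which gives 118 = 7Q, so Q* = 16.8571 and P* = 167 - 4(16.8571) = 99.5714.
CS is the area between the demand curve and P* from 0 to Q*: (1/2)(16.8571)(67.4286) = 568.3265.

568.33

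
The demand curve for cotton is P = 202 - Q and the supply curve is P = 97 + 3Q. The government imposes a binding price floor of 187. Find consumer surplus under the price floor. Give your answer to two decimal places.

112.50

Without the control, 202 - Q = 97 + 3Q so Q* = 26.25 and P* = 175.75.
At the floor price 187, quantity demanded is (202 - 187)/1 = 15; demand is the short side, so Q = 15 trades at P = 187.
CS is the triangle under demand above 187: (1/2)(15)(202 - 187) = 112.5.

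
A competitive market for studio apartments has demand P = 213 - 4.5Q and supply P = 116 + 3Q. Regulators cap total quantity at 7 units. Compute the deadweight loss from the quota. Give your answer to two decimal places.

Without the quota, 213 - 4.5Q = 116 + 3Q gives Q* = 12.9333.
At Q = 7 the demand price is 213 - 4.5(7) = 181.5 and the supply price is 116 + 3(7) = 137.
Deadweight loss is the triangle between the curves from 7 to 12.9333: (1/2)(181.5 - 137)(12.9333 - 7) = 132.0167.

132.02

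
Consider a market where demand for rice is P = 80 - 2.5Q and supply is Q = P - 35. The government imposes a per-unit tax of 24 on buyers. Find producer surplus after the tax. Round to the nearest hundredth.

Rewriting supply in inverse form: P = 35 + Q.
Pre-tax equilibrium: 80 - 2.5Q = 35 + Q gives Q* = 12.8571, P* = 47.8571.
With the tax, buyers' net willingness to pay falls by 24: (80 - 24) - 2.5Q = 35 + Q, so Q_t = 6. Buyers pay P_b = 65; sellers receive P_s = P_b - 24 = 41.
PS = (1/2)(Q_t)(P_s - 35) = (1/2)(6)(6) = 18.

18.00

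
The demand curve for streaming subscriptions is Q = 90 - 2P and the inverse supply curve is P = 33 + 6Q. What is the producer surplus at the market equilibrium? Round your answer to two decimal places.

Rewriting demand in inverse form: P = 45 - 0.5Q.
Set 45 - 0.5Q = 33 + 6Q, which gives 12 = 6.5Q, so Q* = 1.8462 and P* = 45 - 0.5(1.8462) = 44.0769.
PS is the area between P* and the supply curve from 0 to Q*: (1/2)(1.8462)(11.0769) = 10.2249.

10.22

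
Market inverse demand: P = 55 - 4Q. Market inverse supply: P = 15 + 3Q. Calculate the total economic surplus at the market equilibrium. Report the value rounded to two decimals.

Equilibrium: 55 - 4Q = 15 + 3Q, so Q* = 5.7143 and P* = 32.1429.
Total surplus is the full triangle between the curves from 0 to Q*: (1/2)(5.7143)(55 - 15) = 114.2857.

114.29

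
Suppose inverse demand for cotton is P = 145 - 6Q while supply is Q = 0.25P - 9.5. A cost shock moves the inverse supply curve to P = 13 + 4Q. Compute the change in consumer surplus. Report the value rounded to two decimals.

179.25

Rewriting supply in inverse form: P = 38 + 4Q.
Initial equilibrium: Q_0 = 10.7, P_0 = 80.8; CS_0 = (1/2)(10.7)(64.2) = 343.47, PS_0 = (1/2)(10.7)(42.8) = 228.98.
New equilibrium: 145 - 6Q = 13 + 4Q gives Q_1 = 13.2, P_1 = 65.8; CS_1 = 522.72, PS_1 = 348.48.
Change in consumer surplus = 522.72 - 343.47 = 179.25.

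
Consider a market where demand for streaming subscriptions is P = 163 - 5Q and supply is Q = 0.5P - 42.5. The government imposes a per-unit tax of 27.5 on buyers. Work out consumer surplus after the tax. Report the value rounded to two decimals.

Rewriting supply in inverse form: P = 85 + 2Q.
Without the tax, 163 - 5Q = 85 + 2Q so Q* = 11.1429 and P* = 107.2857.
With the tax, buyers' net willingness to pay falls by 27.5: (163 - 27.5) - 5Q = 85 + 2Q, so Q_t = 7.2143. Buyers pay P_b = 126.9286; sellers receive P_s = P_b - 27.5 = 99.4286.
Consumer surplus is the triangle under demand above P_b: (1/2)(7.2143)(163 - 126.9286) = 130.1148.

130.11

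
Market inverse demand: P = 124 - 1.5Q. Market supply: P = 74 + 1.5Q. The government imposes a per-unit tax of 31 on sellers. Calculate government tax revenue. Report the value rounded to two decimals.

196.33

Pre-tax equilibrium: 124 - 1.5Q = 74 + 1.5Q gives Q* = 16.6667, P* = 99.
With the tax, sellers need 31 more per unit: 124 - 1.5Q = 74 + 1.5Q + 31, so Q_t = 6.3333. Buyers pay P_b = 114.5; sellers receive P_s = P_b - 31 = 83.5.
Tax revenue = t x Q_t = 31 x 6.3333 = 196.3333.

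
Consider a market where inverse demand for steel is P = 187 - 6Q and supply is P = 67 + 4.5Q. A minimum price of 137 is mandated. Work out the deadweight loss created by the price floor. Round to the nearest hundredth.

Free-market equilibrium: 187 - 6Q = 67 + 4.5Q gives Q* = 11.4286, P* = 118.4286.
At P = 137, buyers demand (187 - 137)/6 = 8.3333 while sellers would supply more, so the quantity traded is 8.3333 at price 137.
The lost-trades triangle has base Q* - 8.3333 = 3.0952 and height equal to the gap between the curves at Q = 8.3333, which is 137 - 104.5 = 32.5. DWL = (1/2)(3.0952)(32.5) = 50.2976.

50.30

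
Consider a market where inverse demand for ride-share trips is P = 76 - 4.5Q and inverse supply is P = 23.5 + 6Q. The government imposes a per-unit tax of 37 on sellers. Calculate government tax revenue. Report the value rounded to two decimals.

54.62

Pre-tax equilibrium: 76 - 4.5Q = 23.5 + 6Q gives Q* = 5, P* = 53.5.
A tax on sellers shifts supply up by 37: 76 - 4.5Q = 23.5 + 6Q + 37, so Q_t = 1.4762. Buyers pay P_b = 69.3571; sellers receive P_s = P_b - 37 = 32.3571.
Tax revenue = t x Q_t = 37 x 1.4762 = 54.619.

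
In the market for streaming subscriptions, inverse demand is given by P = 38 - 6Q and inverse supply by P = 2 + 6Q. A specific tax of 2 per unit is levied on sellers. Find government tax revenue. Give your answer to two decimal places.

5.67

Pre-tax equilibrium: 38 - 6Q = 2 + 6Q gives Q* = 3, P* = 20.
A tax on sellers shifts supply up by 2: 38 - 6Q = 2 + 6Q + 2, so Q_t = 2.8333. Buyers pay P_b = 21; sellers receive P_s = P_b - 2 = 19.
Revenue is the tax times quantity traded: 2 x 2.8333 = 5.6667.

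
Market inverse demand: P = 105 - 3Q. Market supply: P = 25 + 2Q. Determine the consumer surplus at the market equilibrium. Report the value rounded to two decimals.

384.00

Equilibrium: 105 - 3Q = 25 + 2Q, so Q* = 16 and P* = 57.
The demand choke price is 105, so CS = (1/2)(Q*)(105 - P*) = (1/2)(16)(48) = 384.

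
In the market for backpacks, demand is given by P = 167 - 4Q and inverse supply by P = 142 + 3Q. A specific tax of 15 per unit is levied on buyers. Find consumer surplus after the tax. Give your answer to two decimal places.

Pre-tax equilibrium: 167 - 4Q = 142 + 3Q gives Q* = 3.5714, P* = 152.7143.
A tax on buyers shifts demand down by 15: (167 - 15) - 4Q = 142 + 3Q, so Q_t = 1.4286. Buyers pay P_b = 161.2857; sellers receive P_s = P_b - 15 = 146.2857.
CS = (1/2)(Q_t)(167 - P_b) = (1/2)(1.4286)(5.7143) = 4.0816.

4.08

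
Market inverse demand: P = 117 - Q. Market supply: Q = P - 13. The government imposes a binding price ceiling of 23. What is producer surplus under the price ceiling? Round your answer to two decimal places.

50.00

Rewriting supply in inverse form: P = 13 + Q.
Free-market equilibrium: 117 - Q = 13 + Q gives Q* = 52, P* = 65.
At the ceiling price 23, quantity supplied is (23 - 13)/1 = 10; supply is the short side, so Q = 10 trades at P = 23.
PS is the triangle above supply below 23: (1/2)(10)(23 - 13) = 50.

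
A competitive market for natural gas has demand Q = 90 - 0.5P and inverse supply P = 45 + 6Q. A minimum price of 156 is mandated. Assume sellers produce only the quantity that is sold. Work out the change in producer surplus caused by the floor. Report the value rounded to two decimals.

Rewriting demand in inverse form: P = 180 - 2Q.
Without the control, 180 - 2Q = 45 + 6Q so Q* = 16.875 and P* = 146.25.
At P = 156, buyers demand (180 - 156)/2 = 12 while sellers would supply more, so the quantity traded is 12 at price 156.
PS goes from (1/2)(16.875)(101.25) = 854.2969 to 900 (computed as (156 - 45)(12) - (1/2)(6)(12)^2), a change of 45.7031.

45.70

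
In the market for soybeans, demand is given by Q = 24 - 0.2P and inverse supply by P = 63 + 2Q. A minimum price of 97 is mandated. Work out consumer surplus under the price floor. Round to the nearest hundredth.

Rewriting demand in inverse form: P = 120 - 5Q.
Free-market equilibrium: 120 - 5Q = 63 + 2Q gives Q* = 8.1429, P* = 79.2857.
At P = 97, buyers demand (120 - 97)/5 = 4.6 while sellers would supply more, so the quantity traded is 4.6 at price 97.
CS is the triangle under demand above 97: (1/2)(4.6)(120 - 97) = 52.9.

52.90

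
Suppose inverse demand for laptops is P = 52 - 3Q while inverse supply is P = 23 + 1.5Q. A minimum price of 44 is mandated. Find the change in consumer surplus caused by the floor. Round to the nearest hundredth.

-51.63

Without the control, 52 - 3Q = 23 + 1.5Q so Q* = 6.4444 and P* = 32.6667.
At the floor price 44, quantity demanded is (52 - 44)/3 = 2.6667; demand is the short side, so Q = 2.6667 trades at P = 44.
CS goes from (1/2)(6.4444)(19.3333) = 62.2963 to 10.6667 (computed as (52 - 44)(2.6667) - (1/2)(3)(2.6667)^2), a change of -51.6296.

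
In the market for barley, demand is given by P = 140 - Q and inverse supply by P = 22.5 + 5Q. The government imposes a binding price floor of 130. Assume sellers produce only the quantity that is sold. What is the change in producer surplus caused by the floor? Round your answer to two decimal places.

Free-market equilibrium: 140 - Q = 22.5 + 5Q gives Q* = 19.5833, P* = 120.4167.
At the floor price 130, quantity demanded is (140 - 130)/1 = 10; demand is the short side, so Q = 10 trades at P = 130.
PS goes from (1/2)(19.5833)(97.9167) = 958.7674 to 825 (computed as (130 - 22.5)(10) - (1/2)(5)(10)^2), a change of -133.7674.

-133.77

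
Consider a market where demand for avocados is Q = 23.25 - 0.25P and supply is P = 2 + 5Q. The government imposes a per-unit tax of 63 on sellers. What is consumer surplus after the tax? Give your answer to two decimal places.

19.36

Rewriting demand in inverse form: P = 93 - 4Q.
Without the tax, 93 - 4Q = 2 + 5Q so Q* = 10.1111 and P* = 52.5556.
With the tax, sellers need 63 more per unit: 93 - 4Q = 2 + 5Q + 63, so Q_t = 3.1111. Buyers pay P_b = 80.5556; sellers receive P_s = P_b - 63 = 17.5556.
Consumer surplus is the triangle under demand above P_b: (1/2)(3.1111)(93 - 80.5556) = 19.358.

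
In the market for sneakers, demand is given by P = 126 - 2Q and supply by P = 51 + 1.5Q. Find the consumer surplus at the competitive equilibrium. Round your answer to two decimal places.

459.18

Equilibrium: 126 - 2Q = 51 + 1.5Q, so Q* = 21.4286 and P* = 83.1429.
CS is the area between the demand curve and P* from 0 to Q*: (1/2)(21.4286)(42.8571) = 459.1837.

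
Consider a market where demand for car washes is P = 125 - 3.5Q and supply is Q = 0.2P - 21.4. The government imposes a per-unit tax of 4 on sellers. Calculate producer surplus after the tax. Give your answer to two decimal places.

6.78

Rewriting supply in inverse form: P = 107 + 5Q.
Without the tax, 125 - 3.5Q = 107 + 5Q so Q* = 2.1176 and P* = 117.5882.
With the tax, sellers need 4 more per unit: 125 - 3.5Q = 107 + 5Q + 4, so Q_t = 1.6471. Buyers pay P_b = 119.2353; sellers receive P_s = P_b - 4 = 115.2353.
PS = (1/2)(Q_t)(P_s - 107) = (1/2)(1.6471)(8.2353) = 6.782.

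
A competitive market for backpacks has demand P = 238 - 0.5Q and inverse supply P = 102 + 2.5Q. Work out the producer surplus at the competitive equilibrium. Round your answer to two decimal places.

Set 238 - 0.5Q = 102 + 2.5Q, which gives 136 = 3Q, so Q* = 45.3333 and P* = 238 - 0.5(45.3333) = 215.3333.
The supply curve's price intercept is 102, so PS = (1/2)(Q*)(P* - 102) = (1/2)(45.3333)(113.3333) = 2568.8889.

2568.89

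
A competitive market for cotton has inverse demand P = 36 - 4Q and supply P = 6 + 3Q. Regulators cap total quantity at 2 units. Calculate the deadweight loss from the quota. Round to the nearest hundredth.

18.29

Unrestricted equilibrium: Q* = (36 - 6)/(4 + 3) = 4.2857.
At Q = 2 the demand price is 36 - 4(2) = 28 and the supply price is 6 + 3(2) = 12.
DWL = (1/2)(gap between curves at 2) x (Q* - 2) = (1/2)(16)(2.2857) = 18.2857.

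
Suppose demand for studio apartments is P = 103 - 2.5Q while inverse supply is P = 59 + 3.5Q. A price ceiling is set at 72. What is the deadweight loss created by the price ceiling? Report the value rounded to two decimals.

39.29

Free-market equilibrium: 103 - 2.5Q = 59 + 3.5Q gives Q* = 7.3333, P* = 84.6667.
At P = 72, sellers supply (72 - 59)/3.5 = 3.7143 while buyers want more, so the quantity traded is 3.7143 at price 72.
The lost-trades triangle has base Q* - 3.7143 = 3.619 and height equal to the gap between the curves at Q = 3.7143, which is 93.7143 - 72 = 21.7143. DWL = (1/2)(3.619)(21.7143) = 39.2925.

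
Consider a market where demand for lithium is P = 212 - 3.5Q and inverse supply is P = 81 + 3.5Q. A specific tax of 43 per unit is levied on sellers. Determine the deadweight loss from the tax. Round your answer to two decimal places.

132.07

Without the tax, 212 - 3.5Q = 81 + 3.5Q so Q* = 18.7143 and P* = 146.5.
A tax on sellers shifts supply up by 43: 212 - 3.5Q = 81 + 3.5Q + 43, so Q_t = 12.5714. Buyers pay P_b = 168; sellers receive P_s = P_b - 43 = 125.
The welfare triangle lost has base Q* - Q_t = 6.1429 and height t = 43, so DWL = (1/2)(6.1429)(43) = 132.0714.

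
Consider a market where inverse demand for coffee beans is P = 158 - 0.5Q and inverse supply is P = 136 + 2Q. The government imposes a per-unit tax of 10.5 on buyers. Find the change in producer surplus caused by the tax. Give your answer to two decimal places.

-56.28

Pre-tax equilibrium: 158 - 0.5Q = 136 + 2Q gives Q* = 8.8, P* = 153.6.
With the tax, buyers' net willingness to pay falls by 10.5: (158 - 10.5) - 0.5Q = 136 + 2Q, so Q_t = 4.6. Buyers pay P_b = 155.7; sellers receive P_s = P_b - 10.5 = 145.2.
PS falls from (1/2)(8.8)(17.6) = 77.44 to (1/2)(4.6)(9.2) = 21.16, a change of -56.28.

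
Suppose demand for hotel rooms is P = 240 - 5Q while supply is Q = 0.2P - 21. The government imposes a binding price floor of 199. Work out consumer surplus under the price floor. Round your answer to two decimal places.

168.10

Rewriting supply in inverse form: P = 105 + 5Q.
Without the control, 240 - 5Q = 105 + 5Q so Q* = 13.5 and P* = 172.5.
At P = 199, buyers demand (240 - 199)/5 = 8.2 while sellers would supply more, so the quantity traded is 8.2 at price 199.
CS is the triangle under demand above 199: (1/2)(8.2)(240 - 199) = 168.1.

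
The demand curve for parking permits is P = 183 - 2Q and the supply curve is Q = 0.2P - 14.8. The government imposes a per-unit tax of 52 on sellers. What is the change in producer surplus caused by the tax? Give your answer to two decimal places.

Rewriting supply in inverse form: P = 74 + 5Q.
Pre-tax equilibrium: 183 - 2Q = 74 + 5Q gives Q* = 15.5714, P* = 151.8571.
A tax on sellers shifts supply up by 52: 183 - 2Q = 74 + 5Q + 52, so Q_t = 8.1429. Buyers pay P_b = 166.7143; sellers receive P_s = P_b - 52 = 114.7143.
Producers lose the trapezoid between P_s and P* out to Q_t plus the triangle from Q_t to Q*: change in PS = 165.7653 - 606.1735 = -440.4082.

-440.41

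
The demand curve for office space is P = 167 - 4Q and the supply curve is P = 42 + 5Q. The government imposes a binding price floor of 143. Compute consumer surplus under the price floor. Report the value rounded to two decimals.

Without the control, 167 - 4Q = 42 + 5Q so Q* = 13.8889 and P* = 111.4444.
At the floor price 143, quantity demanded is (167 - 143)/4 = 6; demand is the short side, so Q = 6 trades at P = 143.
CS is the triangle under demand above 143: (1/2)(6)(167 - 143) = 72.

72.00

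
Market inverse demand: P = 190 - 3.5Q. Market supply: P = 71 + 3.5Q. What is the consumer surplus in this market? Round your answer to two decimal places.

Setting demand equal to supply, 119 = 7Q, so Q* = 17 and P* = 130.5.
Consumer surplus is the triangle under demand above P*: (1/2)(17)(190 - 130.5) = (1/2)(17)(59.5) = 505.75.

505.75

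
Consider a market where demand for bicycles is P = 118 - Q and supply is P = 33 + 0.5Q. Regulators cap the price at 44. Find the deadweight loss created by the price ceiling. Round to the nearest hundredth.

901.33

Free-market equilibrium: 118 - Q = 33 + 0.5Q gives Q* = 56.6667, P* = 61.3333.
At the ceiling price 44, quantity supplied is (44 - 33)/0.5 = 22; supply is the short side, so Q = 22 trades at P = 44.
The lost-trades triangle has base Q* - 22 = 34.6667 and height equal to the gap between the curves at Q = 22, which is 96 - 44 = 52. DWL = (1/2)(34.6667)(52) = 901.3333.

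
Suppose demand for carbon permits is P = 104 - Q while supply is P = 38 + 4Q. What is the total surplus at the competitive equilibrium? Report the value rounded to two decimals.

Setting demand equal to supply, 66 = 5Q, so Q* = 13.2 and P* = 90.8.
Total surplus is the full triangle between the curves from 0 to Q*: (1/2)(13.2)(104 - 38) = 435.6.

435.60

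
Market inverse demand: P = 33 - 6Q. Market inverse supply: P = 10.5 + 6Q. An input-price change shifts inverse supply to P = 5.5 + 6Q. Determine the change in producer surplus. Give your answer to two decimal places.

Initial equilibrium: Q_0 = 1.875, P_0 = 21.75; CS_0 = (1/2)(1.875)(11.25) = 10.5469, PS_0 = (1/2)(1.875)(11.25) = 10.5469.
New equilibrium: 33 - 6Q = 5.5 + 6Q gives Q_1 = 2.2917, P_1 = 19.25; CS_1 = 15.7552, PS_1 = 15.7552.
Change in producer surplus = 15.7552 - 10.5469 = 5.2083.

5.21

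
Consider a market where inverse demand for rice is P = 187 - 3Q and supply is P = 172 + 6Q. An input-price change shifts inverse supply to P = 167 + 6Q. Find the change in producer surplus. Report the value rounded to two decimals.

Initial equilibrium: Q_0 = 1.6667, P_0 = 182; CS_0 = (1/2)(1.6667)(5) = 4.1667, PS_0 = (1/2)(1.6667)(10) = 8.3333.
New equilibrium: 187 - 3Q = 167 + 6Q gives Q_1 = 2.2222, P_1 = 180.3333; CS_1 = 7.4074, PS_1 = 14.8148.
Change in producer surplus = 14.8148 - 8.3333 = 6.4815.

6.48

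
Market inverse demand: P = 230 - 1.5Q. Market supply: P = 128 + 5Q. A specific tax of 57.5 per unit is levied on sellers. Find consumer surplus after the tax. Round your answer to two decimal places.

35.15

Without the tax, 230 - 1.5Q = 128 + 5Q so Q* = 15.6923 and P* = 206.4615.
A tax on sellers shifts supply up by 57.5: 230 - 1.5Q = 128 + 5Q + 57.5, so Q_t = 6.8462. Buyers pay P_b = 219.7308; sellers receive P_s = P_b - 57.5 = 162.2308.
CS = (1/2)(Q_t)(230 - P_b) = (1/2)(6.8462)(10.2692) = 35.1524.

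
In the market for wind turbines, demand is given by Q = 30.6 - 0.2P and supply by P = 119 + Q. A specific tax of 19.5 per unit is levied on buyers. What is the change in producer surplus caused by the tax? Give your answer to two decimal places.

Rewriting demand in inverse form: P = 153 - 5Q.
Pre-tax equilibrium: 153 - 5Q = 119 + Q gives Q* = 5.6667, P* = 124.6667.
With the tax, buyers' net willingness to pay falls by 19.5: (153 - 19.5) - 5Q = 119 + Q, so Q_t = 2.4167. Buyers pay P_b = 140.9167; sellers receive P_s = P_b - 19.5 = 121.4167.
PS falls from (1/2)(5.6667)(5.6667) = 16.0556 to (1/2)(2.4167)(2.4167) = 2.9201, a change of -13.1354.

-13.14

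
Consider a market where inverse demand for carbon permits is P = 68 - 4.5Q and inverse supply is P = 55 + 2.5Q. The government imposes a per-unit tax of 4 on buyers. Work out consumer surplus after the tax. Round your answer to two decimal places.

3.72

Pre-tax equilibrium: 68 - 4.5Q = 55 + 2.5Q gives Q* = 1.8571, P* = 59.6429.
With the tax, buyers' net willingness to pay falls by 4: (68 - 4) - 4.5Q = 55 + 2.5Q, so Q_t = 1.2857. Buyers pay P_b = 62.2143; sellers receive P_s = P_b - 4 = 58.2143.
CS = (1/2)(Q_t)(68 - P_b) = (1/2)(1.2857)(5.7857) = 3.7194.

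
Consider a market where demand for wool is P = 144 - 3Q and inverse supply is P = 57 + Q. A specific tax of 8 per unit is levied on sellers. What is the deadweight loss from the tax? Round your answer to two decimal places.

Without the tax, 144 - 3Q = 57 + Q so Q* = 21.75 and P* = 78.75.
With the tax, sellers need 8 more per unit: 144 - 3Q = 57 + Q + 8, so Q_t = 19.75. Buyers pay P_b = 84.75; sellers receive P_s = P_b - 8 = 76.75.
Deadweight loss is the triangle between the curves from Q_t to Q*: (1/2)(21.75 - 19.75)(8) = 8.

8.00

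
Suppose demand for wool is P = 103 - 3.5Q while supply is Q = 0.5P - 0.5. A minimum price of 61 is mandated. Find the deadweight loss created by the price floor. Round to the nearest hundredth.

117.82

Rewriting supply in inverse form: P = 1 + 2Q.
Without the control, 103 - 3.5Q = 1 + 2Q so Q* = 18.5455 and P* = 38.0909.
At P = 61, buyers demand (103 - 61)/3.5 = 12 while sellers would supply more, so the quantity traded is 12 at price 61.
At Q = 12 the demand price is 61 and the supply price is 25. Deadweight loss is the triangle between the curves from 12 to 18.5455: (1/2)(61 - 25)(18.5455 - 12) = 117.8182.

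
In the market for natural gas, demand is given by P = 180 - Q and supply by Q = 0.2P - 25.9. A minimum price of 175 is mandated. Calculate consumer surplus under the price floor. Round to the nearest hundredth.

Rewriting supply in inverse form: P = 129.5 + 5Q.
Without the control, 180 - Q = 129.5 + 5Q so Q* = 8.4167 and P* = 171.5833.
At the floor price 175, quantity demanded is (180 - 175)/1 = 5; demand is the short side, so Q = 5 trades at P = 175.
CS is the triangle under demand above 175: (1/2)(5)(180 - 175) = 12.5.

12.50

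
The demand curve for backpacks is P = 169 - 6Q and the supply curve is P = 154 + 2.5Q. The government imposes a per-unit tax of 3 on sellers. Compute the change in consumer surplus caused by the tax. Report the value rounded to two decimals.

-3.36

Without the tax, 169 - 6Q = 154 + 2.5Q so Q* = 1.7647 and P* = 158.4118.
With the tax, sellers need 3 more per unit: 169 - 6Q = 154 + 2.5Q + 3, so Q_t = 1.4118. Buyers pay P_b = 160.5294; sellers receive P_s = P_b - 3 = 157.5294.
Consumers lose the trapezoid between P* and P_b out to Q_t plus the triangle from Q_t to Q*: change in CS = 5.9792 - 9.3426 = -3.3633.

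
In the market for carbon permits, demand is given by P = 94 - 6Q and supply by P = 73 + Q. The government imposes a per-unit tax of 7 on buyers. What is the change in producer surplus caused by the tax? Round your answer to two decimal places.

Without the tax, 94 - 6Q = 73 + Q so Q* = 3 and P* = 76.
With the tax, buyers' net willingness to pay falls by 7: (94 - 7) - 6Q = 73 + Q, so Q_t = 2. Buyers pay P_b = 82; sellers receive P_s = P_b - 7 = 75.
Producers lose the trapezoid between P_s and P* out to Q_t plus the triangle from Q_t to Q*: change in PS = 2 - 4.5 = -2.5.

-2.50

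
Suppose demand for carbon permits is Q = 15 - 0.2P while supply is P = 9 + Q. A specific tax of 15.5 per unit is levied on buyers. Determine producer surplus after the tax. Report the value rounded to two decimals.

Rewriting demand in inverse form: P = 75 - 5Q.
Without the tax, 75 - 5Q = 9 + Q so Q* = 11 and P* = 20.
A tax on buyers shifts demand down by 15.5: (75 - 15.5) - 5Q = 9 + Q, so Q_t = 8.4167. Buyers pay P_b = 32.9167; sellers receive P_s = P_b - 15.5 = 17.4167.
Producer surplus is the triangle above supply below P_s: (1/2)(8.4167)(17.4167 - 9) = 35.4201.

35.42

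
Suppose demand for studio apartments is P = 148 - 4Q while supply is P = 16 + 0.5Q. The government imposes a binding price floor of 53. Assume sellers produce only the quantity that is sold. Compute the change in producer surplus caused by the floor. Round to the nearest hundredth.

Free-market equilibrium: 148 - 4Q = 16 + 0.5Q gives Q* = 29.3333, P* = 30.6667.
At the floor price 53, quantity demanded is (148 - 53)/4 = 23.75; demand is the short side, so Q = 23.75 trades at P = 53.
PS goes from (1/2)(29.3333)(14.6667) = 215.1111 to 737.7344 (computed as (53 - 16)(23.75) - (1/2)(0.5)(23.75)^2), a change of 522.6233.

522.62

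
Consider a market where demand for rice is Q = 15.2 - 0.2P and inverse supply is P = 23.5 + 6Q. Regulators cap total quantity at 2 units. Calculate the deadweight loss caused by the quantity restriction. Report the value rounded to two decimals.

Rewriting demand in inverse form: P = 76 - 5Q.
Without the quota, 76 - 5Q = 23.5 + 6Q gives Q* = 4.7727.
At Q = 2 the demand price is 76 - 5(2) = 66 and the supply price is 23.5 + 6(2) = 35.5.
Deadweight loss is the triangle between the curves from 2 to 4.7727: (1/2)(66 - 35.5)(4.7727 - 2) = 42.2841.

42.28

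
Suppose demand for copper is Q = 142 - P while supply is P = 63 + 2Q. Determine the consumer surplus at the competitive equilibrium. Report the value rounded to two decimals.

346.72

Rewriting demand in inverse form: P = 142 - Q.
Equilibrium: 142 - Q = 63 + 2Q, so Q* = 26.3333 and P* = 115.6667.
The demand choke price is 142, so CS = (1/2)(Q*)(142 - P*) = (1/2)(26.3333)(26.3333) = 346.7222.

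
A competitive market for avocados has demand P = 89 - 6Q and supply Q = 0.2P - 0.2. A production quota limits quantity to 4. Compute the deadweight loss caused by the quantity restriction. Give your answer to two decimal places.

Rewriting supply in inverse form: P = 1 + 5Q.
Without the quota, 89 - 6Q = 1 + 5Q gives Q* = 8.
At Q = 4 the demand price is 89 - 6(4) = 65 and the supply price is 1 + 5(4) = 21.
Deadweight loss is the triangle between the curves from 4 to 8: (1/2)(65 - 21)(8 - 4) = 88.

88.00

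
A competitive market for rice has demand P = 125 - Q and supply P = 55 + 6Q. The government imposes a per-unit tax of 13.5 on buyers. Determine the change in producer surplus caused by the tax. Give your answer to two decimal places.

Without the tax, 125 - Q = 55 + 6Q so Q* = 10 and P* = 115.
A tax on buyers shifts demand down by 13.5: (125 - 13.5) - Q = 55 + 6Q, so Q_t = 8.0714. Buyers pay P_b = 116.9286; sellers receive P_s = P_b - 13.5 = 103.4286.
PS falls from (1/2)(10)(60) = 300 to (1/2)(8.0714)(48.4286) = 195.4439, a change of -104.5561.

-104.56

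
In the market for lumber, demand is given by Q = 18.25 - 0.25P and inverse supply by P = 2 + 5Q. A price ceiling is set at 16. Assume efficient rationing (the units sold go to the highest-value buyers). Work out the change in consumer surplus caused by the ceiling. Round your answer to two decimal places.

Rewriting demand in inverse form: P = 73 - 4Q.
Free-market equilibrium: 73 - 4Q = 2 + 5Q gives Q* = 7.8889, P* = 41.4444.
At the ceiling price 16, quantity supplied is (16 - 2)/5 = 2.8; supply is the short side, so Q = 2.8 trades at P = 16.
CS goes from (1/2)(7.8889)(31.5556) = 124.4691 to 143.92 (computed as (73 - 16)(2.8) - (1/2)(4)(2.8)^2), a change of 19.4509.

19.45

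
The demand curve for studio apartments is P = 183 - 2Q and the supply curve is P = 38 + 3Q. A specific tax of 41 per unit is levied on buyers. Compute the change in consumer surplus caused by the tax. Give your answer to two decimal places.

-408.36

Pre-tax equilibrium: 183 - 2Q = 38 + 3Q gives Q* = 29, P* = 125.
With the tax, buyers' net willingness to pay falls by 41: (183 - 41) - 2Q = 38 + 3Q, so Q_t = 20.8. Buyers pay P_b = 141.4; sellers receive P_s = P_b - 41 = 100.4.
CS falls from (1/2)(29)(58) = 841 to (1/2)(20.8)(41.6) = 432.64, a change of -408.36.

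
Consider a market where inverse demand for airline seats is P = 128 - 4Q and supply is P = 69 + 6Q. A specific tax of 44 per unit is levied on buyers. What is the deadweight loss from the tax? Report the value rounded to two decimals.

Without the tax, 128 - 4Q = 69 + 6Q so Q* = 5.9 and P* = 104.4.
With the tax, buyers' net willingness to pay falls by 44: (128 - 44) - 4Q = 69 + 6Q, so Q_t = 1.5. Buyers pay P_b = 122; sellers receive P_s = P_b - 44 = 78.
The welfare triangle lost has base Q* - Q_t = 4.4 and height t = 44, so DWL = (1/2)(4.4)(44) = 96.8.

96.80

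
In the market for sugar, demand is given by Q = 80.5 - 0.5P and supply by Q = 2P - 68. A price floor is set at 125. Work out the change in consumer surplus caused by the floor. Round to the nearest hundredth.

Rewriting demand in inverse form: P = 161 - 2Q.
Rewriting supply in inverse form: P = 34 + 0.5Q.
Free-market equilibrium: 161 - 2Q = 34 + 0.5Q gives Q* = 50.8, P* = 59.4.
At the floor price 125, quantity demanded is (161 - 125)/2 = 18; demand is the short side, so Q = 18 trades at P = 125.
CS goes from (1/2)(50.8)(101.6) = 2580.64 to 324 (computed as (161 - 125)(18) - (1/2)(2)(18)^2), a change of -2256.64.

-2256.64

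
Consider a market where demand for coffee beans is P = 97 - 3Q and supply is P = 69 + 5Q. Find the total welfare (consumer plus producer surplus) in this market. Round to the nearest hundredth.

Setting demand equal to supply, 28 = 8Q, so Q* = 3.5 and P* = 86.5.
Total surplus is the full triangle between the curves from 0 to Q*: (1/2)(3.5)(97 - 69) = 49.

49.00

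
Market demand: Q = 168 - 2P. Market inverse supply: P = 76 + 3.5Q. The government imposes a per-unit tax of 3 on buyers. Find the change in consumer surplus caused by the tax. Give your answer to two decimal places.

-0.61

Rewriting demand in inverse form: P = 84 - 0.5Q.
Without the tax, 84 - 0.5Q = 76 + 3.5Q so Q* = 2 and P* = 83.
With the tax, buyers' net willingness to pay falls by 3: (84 - 3) - 0.5Q = 76 + 3.5Q, so Q_t = 1.25. Buyers pay P_b = 83.375; sellers receive P_s = P_b - 3 = 80.375.
CS falls from (1/2)(2)(1) = 1 to (1/2)(1.25)(0.625) = 0.3906, a change of -0.6094.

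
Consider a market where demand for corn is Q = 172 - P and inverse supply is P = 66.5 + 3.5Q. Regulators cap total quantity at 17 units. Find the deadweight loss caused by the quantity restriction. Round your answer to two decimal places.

93.44

Rewriting demand in inverse form: P = 172 - Q.
Without the quota, 172 - Q = 66.5 + 3.5Q gives Q* = 23.4444.
At Q = 17 the demand price is 172 - (17) = 155 and the supply price is 66.5 + 3.5(17) = 126.
DWL = (1/2)(gap between curves at 17) x (Q* - 17) = (1/2)(29)(6.4444) = 93.4444.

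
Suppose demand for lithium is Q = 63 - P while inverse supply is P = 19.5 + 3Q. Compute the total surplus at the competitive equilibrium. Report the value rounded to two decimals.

236.53

Rewriting demand in inverse form: P = 63 - Q.
Equilibrium: 63 - Q = 19.5 + 3Q, so Q* = 10.875 and P* = 52.125.
Total surplus is the full triangle between the curves from 0 to Q*: (1/2)(10.875)(63 - 19.5) = 236.5312.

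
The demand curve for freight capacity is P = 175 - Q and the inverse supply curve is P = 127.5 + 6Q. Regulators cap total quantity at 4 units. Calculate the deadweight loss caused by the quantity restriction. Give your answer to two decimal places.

Unrestricted equilibrium: Q* = (175 - 127.5)/(1 + 6) = 6.7857.
At Q = 4 the demand price is 175 - (4) = 171 and the supply price is 127.5 + 6(4) = 151.5.
DWL = (1/2)(gap between curves at 4) x (Q* - 4) = (1/2)(19.5)(2.7857) = 27.1607.

27.16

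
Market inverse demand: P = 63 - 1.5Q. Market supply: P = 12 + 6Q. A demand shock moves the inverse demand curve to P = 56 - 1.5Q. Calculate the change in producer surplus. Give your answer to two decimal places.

Initial equilibrium: Q_0 = 6.8, P_0 = 52.8; CS_0 = (1/2)(6.8)(10.2) = 34.68, PS_0 = (1/2)(6.8)(40.8) = 138.72.
New equilibrium: 56 - 1.5Q = 12 + 6Q gives Q_1 = 5.8667, P_1 = 47.2; CS_1 = 25.8133, PS_1 = 103.2533.
Change in producer surplus = 103.2533 - 138.72 = -35.4667.

-35.47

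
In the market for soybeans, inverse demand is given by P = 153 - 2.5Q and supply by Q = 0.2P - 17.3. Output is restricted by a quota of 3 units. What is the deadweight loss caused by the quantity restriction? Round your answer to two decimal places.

Rewriting supply in inverse form: P = 86.5 + 5Q.
Without the quota, 153 - 2.5Q = 86.5 + 5Q gives Q* = 8.8667.
At Q = 3 the demand price is 153 - 2.5(3) = 145.5 and the supply price is 86.5 + 5(3) = 101.5.
Deadweight loss is the triangle between the curves from 3 to 8.8667: (1/2)(145.5 - 101.5)(8.8667 - 3) = 129.0667.

129.07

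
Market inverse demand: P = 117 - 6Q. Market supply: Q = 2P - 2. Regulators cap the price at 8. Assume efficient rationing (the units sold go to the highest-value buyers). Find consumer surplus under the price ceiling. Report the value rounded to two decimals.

Rewriting supply in inverse form: P = 1 + 0.5Q.
Free-market equilibrium: 117 - 6Q = 1 + 0.5Q gives Q* = 17.8462, P* = 9.9231.
At P = 8, sellers supply (8 - 1)/0.5 = 14 while buyers want more, so the quantity traded is 14 at price 8.
The demand price at Q = 14 is 33. CS is the trapezoid between demand and 8 over [0, 14]: (1/2)[(117 - 8) + (33 - 8)](14) = 938.

938.00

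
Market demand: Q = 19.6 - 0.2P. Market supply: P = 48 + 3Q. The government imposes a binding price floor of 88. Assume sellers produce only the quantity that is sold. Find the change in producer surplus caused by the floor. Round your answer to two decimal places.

Rewriting demand in inverse form: P = 98 - 5Q.
Free-market equilibrium: 98 - 5Q = 48 + 3Q gives Q* = 6.25, P* = 66.75.
At P = 88, buyers demand (98 - 88)/5 = 2 while sellers would supply more, so the quantity traded is 2 at price 88.
PS goes from (1/2)(6.25)(18.75) = 58.5938 to 74 (computed as (88 - 48)(2) - (1/2)(3)(2)^2), a change of 15.4062.

15.41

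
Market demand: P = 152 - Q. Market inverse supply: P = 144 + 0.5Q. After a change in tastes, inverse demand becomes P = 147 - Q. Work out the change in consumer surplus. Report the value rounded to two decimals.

Initial equilibrium: Q_0 = 5.3333, P_0 = 146.6667; CS_0 = (1/2)(5.3333)(5.3333) = 14.2222, PS_0 = (1/2)(5.3333)(2.6667) = 7.1111.
New equilibrium: 147 - Q = 144 + 0.5Q gives Q_1 = 2, P_1 = 145; CS_1 = 2, PS_1 = 1.
Change in consumer surplus = 2 - 14.2222 = -12.2222.

-12.22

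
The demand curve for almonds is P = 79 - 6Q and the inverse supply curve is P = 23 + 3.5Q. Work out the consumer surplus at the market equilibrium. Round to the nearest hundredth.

Set 79 - 6Q = 23 + 3.5Q, which gives 56 = 9.5Q, so Q* = 5.8947 and P* = 79 - 6(5.8947) = 43.6316.
Consumer surplus is the triangle under demand above P*: (1/2)(5.8947)(79 - 43.6316) = (1/2)(5.8947)(35.3684) = 104.2438.

104.24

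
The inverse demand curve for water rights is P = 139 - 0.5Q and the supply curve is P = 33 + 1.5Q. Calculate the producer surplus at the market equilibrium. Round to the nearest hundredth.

2106.75

Set 139 - 0.5Q = 33 + 1.5Q, which gives 106 = 2Q, so Q* = 53 and P* = 139 - 0.5(53) = 112.5.
PS is the area between P* and the supply curve from 0 to Q*: (1/2)(53)(79.5) = 2106.75.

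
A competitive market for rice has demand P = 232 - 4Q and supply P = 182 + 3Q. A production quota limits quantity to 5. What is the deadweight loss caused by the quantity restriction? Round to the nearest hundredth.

Without the quota, 232 - 4Q = 182 + 3Q gives Q* = 7.1429.
At Q = 5 the demand price is 232 - 4(5) = 212 and the supply price is 182 + 3(5) = 197.
DWL = (1/2)(gap between curves at 5) x (Q* - 5) = (1/2)(15)(2.1429) = 16.0714.

16.07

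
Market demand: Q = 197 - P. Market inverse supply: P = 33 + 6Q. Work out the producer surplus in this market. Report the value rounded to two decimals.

1646.69

Rewriting demand in inverse form: P = 197 - Q.
Set 197 - Q = 33 + 6Q, which gives 164 = 7Q, so Q* = 23.4286 and P* = 197 - (23.4286) = 173.5714.
PS is the area between P* and the supply curve from 0 to Q*: (1/2)(23.4286)(140.5714) = 1646.6939.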